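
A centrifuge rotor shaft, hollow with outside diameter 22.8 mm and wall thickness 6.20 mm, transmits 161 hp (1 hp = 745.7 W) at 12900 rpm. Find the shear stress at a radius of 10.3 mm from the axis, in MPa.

36.1 MPa

ω = 2π·12900/60 = 1351 rad/s, so T = P/ω = 161×745.7 / 1351 = 88.87 N·m.
J = π(d_o⁴ − d_i⁴)/32 = π(0.0228⁴ − 0.0104⁴)/32 = 2.538×10^-8 m⁴.
Shear stress varies linearly with radius: τ = T·r/J = 88.87 × 0.0103 / 2.538×10^-8 = 3.607×10^7 Pa.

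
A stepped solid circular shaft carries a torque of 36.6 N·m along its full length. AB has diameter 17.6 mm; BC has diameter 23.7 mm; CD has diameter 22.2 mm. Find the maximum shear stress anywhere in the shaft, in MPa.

34.2 MPa

Under the same torque, τ_max = 16T/(πd³) is largest where d is smallest — segment AB (d = 17.6 mm).
τ_max = 16·36.60/(π·(0.0176)³) = 3.419×10^7 Pa.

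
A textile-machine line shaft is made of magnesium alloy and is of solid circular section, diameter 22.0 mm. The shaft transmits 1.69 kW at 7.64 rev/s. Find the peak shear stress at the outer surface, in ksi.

ω = 2π·7.64 = 48.00 rad/s, so T = P/ω = 1.69×10³ / 48.00 = 35.21 N·m.
J = πd⁴/32 = π(0.0220)⁴/32 = 2.300×10^-8 m⁴.
τ_max = T·r/J = 35.21 × 0.0110 / 2.300×10^-8 = 1.684×10^7 Pa.

2.44 ksi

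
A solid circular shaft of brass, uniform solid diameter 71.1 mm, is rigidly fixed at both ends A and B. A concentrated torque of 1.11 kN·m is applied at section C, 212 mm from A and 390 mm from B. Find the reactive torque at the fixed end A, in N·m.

With uniform GJ and both ends fixed, compatibility θ_AC = θ_CB gives T_A·a = T_B·b, together with T_A + T_B = T₀.
T_A = T₀·b/(a+b) = 1110·390/602.0 = 719.1 N·m; T_B = 390.9 N·m.

719 N·m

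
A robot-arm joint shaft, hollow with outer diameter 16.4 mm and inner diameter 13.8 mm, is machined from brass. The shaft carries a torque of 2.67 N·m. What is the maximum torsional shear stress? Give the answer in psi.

897 psi

J = π(d_o⁴ − d_i⁴)/32 = π(0.0164⁴ − 0.0138⁴)/32 = 3.541×10^-9 m⁴.
τ_max = T·r/J = 2.670 × 0.00820 / 3.541×10^-9 = 6.182×10^6 Pa.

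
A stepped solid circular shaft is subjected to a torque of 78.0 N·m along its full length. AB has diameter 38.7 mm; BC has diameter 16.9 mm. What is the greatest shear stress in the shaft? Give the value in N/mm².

82.3 N/mm²

Under the same torque, τ_max = 16T/(πd³) is largest where d is smallest — segment BC (d = 16.9 mm).
τ_max = 16·78.00/(π·(0.0169)³) = 8.230×10^7 Pa.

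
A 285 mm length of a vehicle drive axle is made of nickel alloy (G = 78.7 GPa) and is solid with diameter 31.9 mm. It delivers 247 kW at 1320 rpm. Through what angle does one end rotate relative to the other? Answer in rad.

ω = 2π·1320/60 = 138.2 rad/s, so T = P/ω = 247×10³ / 138.2 = 1787 N·m.
J = πd⁴/32 = π(0.0319)⁴/32 = 1.017×10^-7 m⁴.
θ = T·L/(G·J) = 1787 × 0.285 / (78.7×10⁹ × 1.017×10^-7) = 0.06365 rad.

0.0637 rad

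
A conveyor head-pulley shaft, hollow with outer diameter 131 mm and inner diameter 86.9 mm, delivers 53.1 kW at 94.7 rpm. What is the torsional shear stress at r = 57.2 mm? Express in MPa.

ω = 2π·94.7/60 = 9.917 rad/s, so T = P/ω = 53.1×10³ / 9.917 = 5354 N·m.
J = π(d_o⁴ − d_i⁴)/32 = π(0.131⁴ − 0.0869⁴)/32 = 2.331×10^-5 m⁴.
Shear stress varies linearly with radius: τ = T·r/J = 5354 × 0.0572 / 2.331×10^-5 = 1.314×10^7 Pa.

13.1 MPa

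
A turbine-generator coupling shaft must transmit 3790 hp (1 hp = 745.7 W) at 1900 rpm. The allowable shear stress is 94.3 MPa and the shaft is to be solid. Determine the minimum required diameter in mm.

ω = 2π·1900/60 = 199.0 rad/s, so T = P/ω = 3790×745.7 / 199.0 = 14200 N·m.
For a solid shaft τ_max = 16T/(πd³), so d = (16T/(π τ_allow))^(1/3) = (16·14200/(π·9.43×10^7))^(1/3) = 0.09154 m.

91.5 mm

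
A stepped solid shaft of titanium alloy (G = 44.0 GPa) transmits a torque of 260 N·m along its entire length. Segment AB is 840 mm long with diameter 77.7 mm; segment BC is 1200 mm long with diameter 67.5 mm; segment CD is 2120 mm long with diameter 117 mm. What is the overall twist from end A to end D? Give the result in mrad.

5.55 mrad

J_AB = π(0.0777)⁴/32 = 3.58×10^-6 m⁴; J_BC = π(0.0675)⁴/32 = 2.04×10^-6 m⁴; J_CD = π(0.117)⁴/32 = 1.84×10^-5 m⁴.
θ = (T/G)·Σ L_i/J_i = (260.0/44.0×10⁹)·(0.840/3.58×10^-6 + 1.20/2.04×10^-6 + 2.12/1.84×10^-5) = 5.547×10^-3 rad.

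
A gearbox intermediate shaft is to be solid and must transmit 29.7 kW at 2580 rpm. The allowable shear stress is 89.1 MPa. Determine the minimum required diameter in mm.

18.5 mm

ω = 2π·2580/60 = 270.2 rad/s, so T = P/ω = 29.7×10³ / 270.2 = 109.9 N·m.
For a solid shaft τ_max = 16T/(πd³), so d = (16T/(π τ_allow))^(1/3) = (16·109.9/(π·8.91×10^7))^(1/3) = 0.01845 m.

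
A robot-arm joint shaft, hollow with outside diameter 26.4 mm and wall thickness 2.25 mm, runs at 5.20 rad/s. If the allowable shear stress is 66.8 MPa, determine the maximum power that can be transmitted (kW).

0.661 kW

J = π(d_o⁴ − d_i⁴)/32 = π(0.0264⁴ − 0.0219⁴)/32 = 2.511×10^-8 m⁴.
T_max = τ_allow·J/r = 6.68×10^7 × 2.511×10^-8 / 0.0132 = 127.1 N·m.
ω = 5.20 rad/s, so P_max = T_max·ω = 660.7 W.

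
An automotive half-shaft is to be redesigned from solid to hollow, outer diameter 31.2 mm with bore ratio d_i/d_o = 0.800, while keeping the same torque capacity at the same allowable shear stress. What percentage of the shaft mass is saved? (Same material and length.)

Equal τ_max and T ⇒ the solid shaft needs d_s³ = d_o³(1−k⁴), so d_s = 31.2·(1−0.800⁴)^(1/3) = 26.17 mm.
Area ratio A_h/A_s = d_o²(1−k²)/d_s² = (1−k²)/(1−k⁴)^(2/3) = 0.5115.
Mass saving = 1 − 0.5115 = 48.8 %.

48.8 %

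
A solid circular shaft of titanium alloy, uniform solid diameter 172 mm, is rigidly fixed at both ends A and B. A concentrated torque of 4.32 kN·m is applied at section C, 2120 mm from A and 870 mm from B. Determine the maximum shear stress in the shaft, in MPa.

3.07 MPa

With uniform GJ and both ends fixed, compatibility θ_AC = θ_CB gives T_A·a = T_B·b, together with T_A + T_B = T₀.
T_A = T₀·b/(a+b) = 4320·870/2990 = 1257 N·m; T_B = 3063 N·m.
τ in each portion: τ_AC = 1.26×10^6 Pa, τ_CB = 3.07×10^6 Pa; maximum is in CB.
τ_max = T_CB·r/J = 3063·0.0860/8.59×10^-5 = 3.066×10^6 Pa.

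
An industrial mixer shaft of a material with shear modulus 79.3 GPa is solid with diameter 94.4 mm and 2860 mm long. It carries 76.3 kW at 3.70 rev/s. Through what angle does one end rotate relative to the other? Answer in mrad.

15.2 mrad

ω = 2π·3.70 = 23.25 rad/s, so T = P/ω = 76.3×10³ / 23.25 = 3282 N·m.
J = πd⁴/32 = π(0.0944)⁴/32 = 7.796×10^-6 m⁴.
θ = T·L/(G·J) = 3282 × 2.86 / (79.3×10⁹ × 7.796×10^-6) = 0.01518 rad.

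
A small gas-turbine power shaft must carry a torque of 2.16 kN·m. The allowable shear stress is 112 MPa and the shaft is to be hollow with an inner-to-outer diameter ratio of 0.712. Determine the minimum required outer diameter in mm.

For a hollow shaft with d_i/d_o = 0.712: τ_max = 16T/(π d_o³ (1−k⁴)), so d_o = [16T/(π τ_allow (1−k⁴))]^(1/3) = [16·2160/(π·1.12×10^8·0.7430)]^(1/3) = 0.05094 m.

50.9 mm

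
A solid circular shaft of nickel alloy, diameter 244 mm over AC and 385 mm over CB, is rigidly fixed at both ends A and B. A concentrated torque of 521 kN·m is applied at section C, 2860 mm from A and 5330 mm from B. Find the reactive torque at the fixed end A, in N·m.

120000 N·m

Compatibility: T_A·a/J_AC = T_B·b/J_CB with T_A + T_B = T₀.
J_AC = 3.48×10^-4 m⁴, J_CB = 2.16×10^-3 m⁴, so T_A = T₀·(J_AC/a)/((J_AC/a)+(J_CB/b)) = 120400 N·m, T_B = 400600 N·m.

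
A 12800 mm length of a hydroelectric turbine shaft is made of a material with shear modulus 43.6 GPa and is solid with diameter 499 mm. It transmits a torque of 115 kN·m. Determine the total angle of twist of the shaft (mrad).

J = πd⁴/32 = π(0.499)⁴/32 = 6.087×10^-3 m⁴.
θ = T·L/(G·J) = 115000 × 12.8 / (43.6×10⁹ × 6.087×10^-3) = 5.547×10^-3 rad.

5.55 mrad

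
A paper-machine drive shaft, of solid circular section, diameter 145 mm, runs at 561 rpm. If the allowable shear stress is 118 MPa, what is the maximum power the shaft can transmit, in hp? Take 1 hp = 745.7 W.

5560 hp

J = πd⁴/32 = π(0.145)⁴/32 = 4.340×10^-5 m⁴.
T_max = τ_allow·J/r = 1.18×10^8 × 4.340×10^-5 / 0.0725 = 70630 N·m.
ω = 2π·561/60 = 58.75 rad/s, so P_max = T_max·ω = 4.150×10^6 W.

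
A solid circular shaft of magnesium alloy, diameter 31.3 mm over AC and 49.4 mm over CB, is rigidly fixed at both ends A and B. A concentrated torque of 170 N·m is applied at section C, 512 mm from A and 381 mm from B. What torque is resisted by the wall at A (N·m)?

Compatibility: T_A·a/J_AC = T_B·b/J_CB with T_A + T_B = T₀.
J_AC = 9.42×10^-8 m⁴, J_CB = 5.85×10^-7 m⁴, so T_A = T₀·(J_AC/a)/((J_AC/a)+(J_CB/b)) = 18.20 N·m, T_B = 151.8 N·m.

18.2 N·m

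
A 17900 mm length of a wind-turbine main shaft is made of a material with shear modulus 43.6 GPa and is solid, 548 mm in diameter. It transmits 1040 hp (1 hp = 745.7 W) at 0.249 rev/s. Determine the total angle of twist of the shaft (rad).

ω = 2π·0.249 = 1.565 rad/s, so T = P/ω = 1040×745.7 / 1.565 = 495700 N·m.
J = πd⁴/32 = π(0.548)⁴/32 = 8.854×10^-3 m⁴.
θ = T·L/(G·J) = 495700 × 17.9 / (43.6×10⁹ × 8.854×10^-3) = 0.02299 rad.

0.0230 rad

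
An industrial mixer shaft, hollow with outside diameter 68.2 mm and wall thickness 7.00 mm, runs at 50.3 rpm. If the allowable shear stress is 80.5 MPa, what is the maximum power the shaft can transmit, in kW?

15.9 kW

J = π(d_o⁴ − d_i⁴)/32 = π(0.0682⁴ − 0.0542⁴)/32 = 1.277×10^-6 m⁴.
T_max = τ_allow·J/r = 8.05×10^7 × 1.277×10^-6 / 0.0341 = 3014 N·m.
ω = 2π·50.3/60 = 5.267 rad/s, so P_max = T_max·ω = 1.588×10^4 W.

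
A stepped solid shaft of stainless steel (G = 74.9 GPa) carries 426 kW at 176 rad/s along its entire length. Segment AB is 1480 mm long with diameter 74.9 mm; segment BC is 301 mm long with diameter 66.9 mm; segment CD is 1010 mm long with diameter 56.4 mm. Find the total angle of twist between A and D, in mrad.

53.3 mrad

ω = 176 rad/s, so T = P/ω = 426×10³ / 176.0 = 2420 N·m.
J_AB = π(0.0749)⁴/32 = 3.09×10^-6 m⁴; J_BC = π(0.0669)⁴/32 = 1.97×10^-6 m⁴; J_CD = π(0.0564)⁴/32 = 9.93×10^-7 m⁴.
θ = (T/G)·Σ L_i/J_i = (2420/74.9×10⁹)·(1.48/3.09×10^-6 + 0.301/1.97×10^-6 + 1.01/9.93×10^-7) = 0.05328 rad.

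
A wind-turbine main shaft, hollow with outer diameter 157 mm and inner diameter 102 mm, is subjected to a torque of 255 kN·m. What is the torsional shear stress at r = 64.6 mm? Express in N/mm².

336 N/mm²

J = π(d_o⁴ − d_i⁴)/32 = π(0.157⁴ − 0.102⁴)/32 = 4.902×10^-5 m⁴.
Shear stress varies linearly with radius: τ = T·r/J = 255000 × 0.0646 / 4.902×10^-5 = 3.360×10^8 Pa.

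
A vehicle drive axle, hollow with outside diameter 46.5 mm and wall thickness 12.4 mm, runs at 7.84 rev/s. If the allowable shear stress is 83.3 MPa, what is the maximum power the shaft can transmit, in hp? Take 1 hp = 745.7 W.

103 hp

J = π(d_o⁴ − d_i⁴)/32 = π(0.0465⁴ − 0.0217⁴)/32 = 4.372×10^-7 m⁴.
T_max = τ_allow·J/r = 8.33×10^7 × 4.372×10^-7 / 0.0232 = 1567 N·m.
ω = 2π·7.84 = 49.26 rad/s, so P_max = T_max·ω = 7.717×10^4 W.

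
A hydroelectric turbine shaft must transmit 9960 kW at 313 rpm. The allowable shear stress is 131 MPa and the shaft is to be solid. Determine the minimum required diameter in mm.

228 mm

ω = 2π·313/60 = 32.78 rad/s, so T = P/ω = 9960×10³ / 32.78 = 303900 N·m.
For a solid shaft τ_max = 16T/(πd³), so d = (16T/(π τ_allow))^(1/3) = (16·303900/(π·1.31×10^8))^(1/3) = 0.2278 m.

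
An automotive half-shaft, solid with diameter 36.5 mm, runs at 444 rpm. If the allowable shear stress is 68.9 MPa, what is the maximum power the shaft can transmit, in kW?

30.6 kW

J = πd⁴/32 = π(0.0365)⁴/32 = 1.742×10^-7 m⁴.
T_max = τ_allow·J/r = 6.89×10^7 × 1.742×10^-7 / 0.0182 = 657.9 N·m.
ω = 2π·444/60 = 46.50 rad/s, so P_max = T_max·ω = 3.059×10^4 W.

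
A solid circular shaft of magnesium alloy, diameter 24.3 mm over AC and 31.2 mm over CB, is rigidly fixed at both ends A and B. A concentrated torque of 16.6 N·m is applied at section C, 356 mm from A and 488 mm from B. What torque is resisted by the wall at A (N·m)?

5.57 N·m

Compatibility: T_A·a/J_AC = T_B·b/J_CB with T_A + T_B = T₀.
J_AC = 3.42×10^-8 m⁴, J_CB = 9.30×10^-8 m⁴, so T_A = T₀·(J_AC/a)/((J_AC/a)+(J_CB/b)) = 5.566 N·m, T_B = 11.03 N·m.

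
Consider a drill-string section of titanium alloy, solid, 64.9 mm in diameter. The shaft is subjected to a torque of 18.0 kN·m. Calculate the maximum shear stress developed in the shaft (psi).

48600 psi

J = πd⁴/32 = π(0.0649)⁴/32 = 1.742×10^-6 m⁴.
τ_max = T·r/J = 18000 × 0.0324 / 1.742×10^-6 = 3.354×10^8 Pa.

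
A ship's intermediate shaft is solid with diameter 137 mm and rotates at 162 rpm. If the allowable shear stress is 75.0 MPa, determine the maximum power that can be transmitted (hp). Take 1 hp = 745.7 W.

J = πd⁴/32 = π(0.137)⁴/32 = 3.458×10^-5 m⁴.
T_max = τ_allow·J/r = 7.50×10^7 × 3.458×10^-5 / 0.0685 = 37870 N·m.
ω = 2π·162/60 = 16.96 rad/s, so P_max = T_max·ω = 6.424×10^5 W.

861 hp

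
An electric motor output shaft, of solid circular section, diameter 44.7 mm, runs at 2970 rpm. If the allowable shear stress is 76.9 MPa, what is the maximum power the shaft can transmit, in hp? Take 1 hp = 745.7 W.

562 hp

J = πd⁴/32 = π(0.0447)⁴/32 = 3.919×10^-7 m⁴.
T_max = τ_allow·J/r = 7.69×10^7 × 3.919×10^-7 / 0.0224 = 1349 N·m.
ω = 2π·2970/60 = 311.0 rad/s, so P_max = T_max·ω = 4.194×10^5 W.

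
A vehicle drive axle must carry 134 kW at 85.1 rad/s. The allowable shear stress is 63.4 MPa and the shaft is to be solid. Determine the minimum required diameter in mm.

ω = 85.1 rad/s, so T = P/ω = 134×10³ / 85.10 = 1575 N·m.
For a solid shaft τ_max = 16T/(πd³), so d = (16T/(π τ_allow))^(1/3) = (16·1575/(π·6.34×10^7))^(1/3) = 0.05020 m.

50.2 mm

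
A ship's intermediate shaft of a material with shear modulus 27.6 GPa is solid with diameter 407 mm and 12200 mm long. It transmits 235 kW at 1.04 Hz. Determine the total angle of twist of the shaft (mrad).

ω = 2π·1.04 = 6.535 rad/s, so T = P/ω = 235×10³ / 6.535 = 35960 N·m.
J = πd⁴/32 = π(0.407)⁴/32 = 2.694×10^-3 m⁴.
θ = T·L/(G·J) = 35960 × 12.2 / (27.6×10⁹ × 2.694×10^-3) = 5.901×10^-3 rad.

5.90 mrad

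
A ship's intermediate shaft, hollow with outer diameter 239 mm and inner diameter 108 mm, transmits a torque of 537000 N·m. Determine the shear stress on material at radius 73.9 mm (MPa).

J = π(d_o⁴ − d_i⁴)/32 = π(0.239⁴ − 0.108⁴)/32 = 3.070×10^-4 m⁴.
Shear stress varies linearly with radius: τ = T·r/J = 537000 × 0.0739 / 3.070×10^-4 = 1.293×10^8 Pa.

129 MPa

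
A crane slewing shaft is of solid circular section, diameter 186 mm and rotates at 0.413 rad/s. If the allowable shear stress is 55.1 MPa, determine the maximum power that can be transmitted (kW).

J = πd⁴/32 = π(0.186)⁴/32 = 1.175×10^-4 m⁴.
T_max = τ_allow·J/r = 5.51×10^7 × 1.175×10^-4 / 0.0930 = 69620 N·m.
ω = 0.413 rad/s, so P_max = T_max·ω = 2.875×10^4 W.

28.8 kW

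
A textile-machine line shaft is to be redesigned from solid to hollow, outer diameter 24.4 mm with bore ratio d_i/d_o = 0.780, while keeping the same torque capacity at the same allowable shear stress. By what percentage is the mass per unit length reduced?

Equal τ_max and T ⇒ the solid shaft needs d_s³ = d_o³(1−k⁴), so d_s = 24.4·(1−0.780⁴)^(1/3) = 20.92 mm.
Area ratio A_h/A_s = d_o²(1−k²)/d_s² = (1−k²)/(1−k⁴)^(2/3) = 0.5329.
Mass saving = 1 − 0.5329 = 46.7 %.

46.7 %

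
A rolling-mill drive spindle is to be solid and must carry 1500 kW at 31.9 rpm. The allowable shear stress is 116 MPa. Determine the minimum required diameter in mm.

ω = 2π·31.9/60 = 3.341 rad/s, so T = P/ω = 1500×10³ / 3.341 = 449000 N·m.
For a solid shaft τ_max = 16T/(πd³), so d = (16T/(π τ_allow))^(1/3) = (16·449000/(π·1.16×10^8))^(1/3) = 0.2701 m.

270 mm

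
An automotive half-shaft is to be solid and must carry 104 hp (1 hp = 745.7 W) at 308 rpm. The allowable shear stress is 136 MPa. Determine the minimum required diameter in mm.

ω = 2π·308/60 = 32.25 rad/s, so T = P/ω = 104×745.7 / 32.25 = 2404 N·m.
For a solid shaft τ_max = 16T/(πd³), so d = (16T/(π τ_allow))^(1/3) = (16·2404/(π·1.36×10^8))^(1/3) = 0.04482 m.

44.8 mm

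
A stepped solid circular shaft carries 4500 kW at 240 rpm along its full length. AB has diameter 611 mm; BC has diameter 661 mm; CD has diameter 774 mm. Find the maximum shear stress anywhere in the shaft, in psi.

ω = 2π·240/60 = 25.13 rad/s, so T = P/ω = 4500×10³ / 25.13 = 179000 N·m.
Under the same torque, τ_max = 16T/(πd³) is largest where d is smallest — segment AB (d = 611 mm).
τ_max = 16·179000/(π·(0.611)³) = 3.998×10^6 Pa.

580 psi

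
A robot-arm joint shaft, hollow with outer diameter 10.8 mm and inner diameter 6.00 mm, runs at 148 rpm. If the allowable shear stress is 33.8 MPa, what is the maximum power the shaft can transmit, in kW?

0.117 kW

J = π(d_o⁴ − d_i⁴)/32 = π(0.0108⁴ − 0.00600⁴)/32 = 1.208×10^-9 m⁴.
T_max = τ_allow·J/r = 3.38×10^7 × 1.208×10^-9 / 0.00540 = 7.564 N·m.
ω = 2π·148/60 = 15.50 rad/s, so P_max = T_max·ω = 117.2 W.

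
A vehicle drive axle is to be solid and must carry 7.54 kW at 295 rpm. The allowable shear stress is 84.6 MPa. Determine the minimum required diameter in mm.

ω = 2π·295/60 = 30.89 rad/s, so T = P/ω = 7.54×10³ / 30.89 = 244.1 N·m.
For a solid shaft τ_max = 16T/(πd³), so d = (16T/(π τ_allow))^(1/3) = (16·244.1/(π·8.46×10^7))^(1/3) = 0.02449 m.

24.5 mm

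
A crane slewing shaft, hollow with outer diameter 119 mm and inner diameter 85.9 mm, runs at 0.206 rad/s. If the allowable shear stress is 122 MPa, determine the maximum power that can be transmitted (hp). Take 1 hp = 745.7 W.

8.12 hp

J = π(d_o⁴ − d_i⁴)/32 = π(0.119⁴ − 0.0859⁴)/32 = 1.434×10^-5 m⁴.
T_max = τ_allow·J/r = 1.22×10^8 × 1.434×10^-5 / 0.0595 = 29410 N·m.
ω = 0.206 rad/s, so P_max = T_max·ω = 6058 W.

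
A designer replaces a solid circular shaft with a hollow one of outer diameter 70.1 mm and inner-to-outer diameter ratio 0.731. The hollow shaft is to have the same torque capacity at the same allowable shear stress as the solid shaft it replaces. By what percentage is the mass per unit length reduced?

41.7 %

Equal τ_max and T ⇒ the solid shaft needs d_s³ = d_o³(1−k⁴), so d_s = 70.1·(1−0.731⁴)^(1/3) = 62.67 mm.
Area ratio A_h/A_s = d_o²(1−k²)/d_s² = (1−k²)/(1−k⁴)^(2/3) = 0.5826.
Mass saving = 1 − 0.5826 = 41.7 %.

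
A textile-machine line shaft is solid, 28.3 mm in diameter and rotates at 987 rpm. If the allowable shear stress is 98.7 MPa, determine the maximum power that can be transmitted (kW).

45.4 kW

J = πd⁴/32 = π(0.0283)⁴/32 = 6.297×10^-8 m⁴.
T_max = τ_allow·J/r = 9.87×10^7 × 6.297×10^-8 / 0.0142 = 439.2 N·m.
ω = 2π·987/60 = 103.4 rad/s, so P_max = T_max·ω = 4.540×10^4 W.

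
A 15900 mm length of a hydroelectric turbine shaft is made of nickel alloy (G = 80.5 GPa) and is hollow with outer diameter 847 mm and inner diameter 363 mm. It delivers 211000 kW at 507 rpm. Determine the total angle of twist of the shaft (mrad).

ω = 2π·507/60 = 53.09 rad/s, so T = P/ω = 211000×10³ / 53.09 = 3.974e6 N·m.
J = π(d_o⁴ − d_i⁴)/32 = π(0.847⁴ − 0.363⁴)/32 = 0.04882 m⁴.
θ = T·L/(G·J) = 3.974e6 × 15.9 / (80.5×10⁹ × 0.04882) = 0.01608 rad.

16.1 mrad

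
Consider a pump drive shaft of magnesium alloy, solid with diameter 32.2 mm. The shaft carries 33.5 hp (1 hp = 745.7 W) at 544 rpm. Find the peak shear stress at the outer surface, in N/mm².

66.9 N/mm²

ω = 2π·544/60 = 56.97 rad/s, so T = P/ω = 33.5×745.7 / 56.97 = 438.5 N·m.
J = πd⁴/32 = π(0.0322)⁴/32 = 1.055×10^-7 m⁴.
τ_max = T·r/J = 438.5 × 0.0161 / 1.055×10^-7 = 6.689×10^7 Pa.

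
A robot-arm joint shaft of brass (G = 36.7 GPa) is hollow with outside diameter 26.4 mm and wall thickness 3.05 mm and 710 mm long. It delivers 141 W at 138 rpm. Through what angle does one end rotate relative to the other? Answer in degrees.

0.349°

ω = 2π·138/60 = 14.45 rad/s, so T = P/ω = 141 / 14.45 = 9.757 N·m.
J = π(d_o⁴ − d_i⁴)/32 = π(0.0264⁴ − 0.0203⁴)/32 = 3.102×10^-8 m⁴.
θ = T·L/(G·J) = 9.757 × 0.710 / (36.7×10⁹ × 3.102×10^-8) = 6.086×10^-3 rad.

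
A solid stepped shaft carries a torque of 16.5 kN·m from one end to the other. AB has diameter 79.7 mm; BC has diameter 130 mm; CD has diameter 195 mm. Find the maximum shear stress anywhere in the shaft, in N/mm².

166 N/mm²

Under the same torque, τ_max = 16T/(πd³) is largest where d is smallest — segment AB (d = 79.7 mm).
τ_max = 16·16500/(π·(0.0797)³) = 1.660×10^8 Pa.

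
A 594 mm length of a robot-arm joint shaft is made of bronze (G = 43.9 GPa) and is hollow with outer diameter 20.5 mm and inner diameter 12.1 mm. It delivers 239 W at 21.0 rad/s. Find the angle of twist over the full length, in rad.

ω = 21.0 rad/s, so T = P/ω = 239 / 21.00 = 11.38 N·m.
J = π(d_o⁴ − d_i⁴)/32 = π(0.0205⁴ − 0.0121⁴)/32 = 1.523×10^-8 m⁴.
θ = T·L/(G·J) = 11.38 × 0.594 / (43.9×10⁹ × 1.523×10^-8) = 0.01011 rad.

0.0101 rad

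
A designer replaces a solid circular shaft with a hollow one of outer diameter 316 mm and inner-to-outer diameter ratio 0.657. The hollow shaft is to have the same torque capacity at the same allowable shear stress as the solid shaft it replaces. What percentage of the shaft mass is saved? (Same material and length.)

34.8 %

Equal τ_max and T ⇒ the solid shaft needs d_s³ = d_o³(1−k⁴), so d_s = 316·(1−0.657⁴)^(1/3) = 295.0 mm.
Area ratio A_h/A_s = d_o²(1−k²)/d_s² = (1−k²)/(1−k⁴)^(2/3) = 0.6521.
Mass saving = 1 − 0.6521 = 34.8 %.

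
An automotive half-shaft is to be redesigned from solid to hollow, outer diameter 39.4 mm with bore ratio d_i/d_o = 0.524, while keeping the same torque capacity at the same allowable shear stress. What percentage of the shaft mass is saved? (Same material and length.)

23.6 %

Equal τ_max and T ⇒ the solid shaft needs d_s³ = d_o³(1−k⁴), so d_s = 39.4·(1−0.524⁴)^(1/3) = 38.38 mm.
Area ratio A_h/A_s = d_o²(1−k²)/d_s² = (1−k²)/(1−k⁴)^(2/3) = 0.7643.
Mass saving = 1 − 0.7643 = 23.6 %.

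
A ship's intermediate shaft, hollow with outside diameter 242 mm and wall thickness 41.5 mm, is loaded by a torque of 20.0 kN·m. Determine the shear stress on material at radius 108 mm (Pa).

J = π(d_o⁴ − d_i⁴)/32 = π(0.242⁴ − 0.159⁴)/32 = 2.740×10^-4 m⁴.
Shear stress varies linearly with radius: τ = T·r/J = 20000 × 0.108 / 2.740×10^-4 = 7.884×10^6 Pa.

7.88e6 Pa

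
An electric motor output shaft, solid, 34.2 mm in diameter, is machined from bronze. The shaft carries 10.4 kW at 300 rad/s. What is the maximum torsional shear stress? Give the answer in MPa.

ω = 300 rad/s, so T = P/ω = 10.4×10³ / 300.0 = 34.67 N·m.
J = πd⁴/32 = π(0.0342)⁴/32 = 1.343×10^-7 m⁴.
τ_max = T·r/J = 34.67 × 0.0171 / 1.343×10^-7 = 4.414×10^6 Pa.

4.41 MPa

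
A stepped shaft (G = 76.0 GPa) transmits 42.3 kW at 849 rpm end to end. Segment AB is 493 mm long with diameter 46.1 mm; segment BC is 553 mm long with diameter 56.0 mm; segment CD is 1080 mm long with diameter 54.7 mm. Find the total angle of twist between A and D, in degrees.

ω = 2π·849/60 = 88.91 rad/s, so T = P/ω = 42.3×10³ / 88.91 = 475.8 N·m.
J_AB = π(0.0461)⁴/32 = 4.43×10^-7 m⁴; J_BC = π(0.0560)⁴/32 = 9.65×10^-7 m⁴; J_CD = π(0.0547)⁴/32 = 8.79×10^-7 m⁴.
θ = (T/G)·Σ L_i/J_i = (475.8/76.0×10⁹)·(0.493/4.43×10^-7 + 0.553/9.65×10^-7 + 1.08/8.79×10^-7) = 0.01824 rad.

1.04°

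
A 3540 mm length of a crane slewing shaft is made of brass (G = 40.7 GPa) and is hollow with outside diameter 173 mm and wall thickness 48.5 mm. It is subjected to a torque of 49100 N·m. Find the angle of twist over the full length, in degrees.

J = π(d_o⁴ − d_i⁴)/32 = π(0.173⁴ − 0.0760⁴)/32 = 8.466×10^-5 m⁴.
θ = T·L/(G·J) = 49100 × 3.54 / (40.7×10⁹ × 8.466×10^-5) = 0.05044 rad.

2.89°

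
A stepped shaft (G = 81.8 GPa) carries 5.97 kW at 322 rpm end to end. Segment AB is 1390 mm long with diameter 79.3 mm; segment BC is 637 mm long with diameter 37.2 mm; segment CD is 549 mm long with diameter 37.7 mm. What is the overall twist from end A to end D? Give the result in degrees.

0.808°

ω = 2π·322/60 = 33.72 rad/s, so T = P/ω = 5.97×10³ / 33.72 = 177.0 N·m.
J_AB = π(0.0793)⁴/32 = 3.88×10^-6 m⁴; J_BC = π(0.0372)⁴/32 = 1.88×10^-7 m⁴; J_CD = π(0.0377)⁴/32 = 1.98×10^-7 m⁴.
θ = (T/G)·Σ L_i/J_i = (177.0/81.8×10⁹)·(1.39/3.88×10^-6 + 0.637/1.88×10^-7 + 0.549/1.98×10^-7) = 0.01410 rad.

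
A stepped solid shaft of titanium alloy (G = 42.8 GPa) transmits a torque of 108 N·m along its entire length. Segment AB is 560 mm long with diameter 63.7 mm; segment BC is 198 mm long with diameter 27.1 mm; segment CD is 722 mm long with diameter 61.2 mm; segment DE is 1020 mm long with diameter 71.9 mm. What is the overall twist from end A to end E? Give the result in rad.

0.0126 rad

J_AB = π(0.0637)⁴/32 = 1.62×10^-6 m⁴; J_BC = π(0.0271)⁴/32 = 5.30×10^-8 m⁴; J_CD = π(0.0612)⁴/32 = 1.38×10^-6 m⁴; J_DE = π(0.0719)⁴/32 = 2.62×10^-6 m⁴.
θ = (T/G)·Σ L_i/J_i = (108.0/42.8×10⁹)·(0.560/1.62×10^-6 + 0.198/5.30×10^-8 + 0.722/1.38×10^-6 + 1.02/2.62×10^-6) = 0.01261 rad.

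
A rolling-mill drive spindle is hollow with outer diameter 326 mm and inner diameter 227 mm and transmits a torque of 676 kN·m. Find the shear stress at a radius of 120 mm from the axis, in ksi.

J = π(d_o⁴ − d_i⁴)/32 = π(0.326⁴ − 0.227⁴)/32 = 8.482×10^-4 m⁴.
Shear stress varies linearly with radius: τ = T·r/J = 676000 × 0.120 / 8.482×10^-4 = 9.564×10^7 Pa.

13.9 ksi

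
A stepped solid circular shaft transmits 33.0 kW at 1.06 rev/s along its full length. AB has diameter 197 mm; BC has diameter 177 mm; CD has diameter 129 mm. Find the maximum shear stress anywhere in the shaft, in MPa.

11.8 MPa

ω = 2π·1.06 = 6.660 rad/s, so T = P/ω = 33.0×10³ / 6.660 = 4955 N·m.
Under the same torque, τ_max = 16T/(πd³) is largest where d is smallest — segment CD (d = 129 mm).
τ_max = 16·4955/(π·(0.129)³) = 1.176×10^7 Pa.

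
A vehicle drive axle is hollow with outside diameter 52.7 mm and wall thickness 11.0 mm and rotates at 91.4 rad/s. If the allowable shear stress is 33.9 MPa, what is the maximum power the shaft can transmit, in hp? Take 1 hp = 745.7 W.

J = π(d_o⁴ − d_i⁴)/32 = π(0.0527⁴ − 0.0307⁴)/32 = 6.700×10^-7 m⁴.
T_max = τ_allow·J/r = 3.39×10^7 × 6.700×10^-7 / 0.0264 = 862.0 N·m.
ω = 91.4 rad/s, so P_max = T_max·ω = 7.879×10^4 W.

106 hp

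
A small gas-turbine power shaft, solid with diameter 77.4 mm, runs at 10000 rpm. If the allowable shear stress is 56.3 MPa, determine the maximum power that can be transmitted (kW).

J = πd⁴/32 = π(0.0774)⁴/32 = 3.523×10^-6 m⁴.
T_max = τ_allow·J/r = 5.63×10^7 × 3.523×10^-6 / 0.0387 = 5126 N·m.
ω = 2π·10000/60 = 1047 rad/s, so P_max = T_max·ω = 5.368×10^6 W.

5370 kW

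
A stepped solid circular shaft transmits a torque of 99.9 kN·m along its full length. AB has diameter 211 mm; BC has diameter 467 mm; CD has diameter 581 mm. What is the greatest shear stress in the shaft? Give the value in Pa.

5.42e7 Pa

Under the same torque, τ_max = 16T/(πd³) is largest where d is smallest — segment AB (d = 211 mm).
τ_max = 16·99900/(π·(0.211)³) = 5.416×10^7 Pa.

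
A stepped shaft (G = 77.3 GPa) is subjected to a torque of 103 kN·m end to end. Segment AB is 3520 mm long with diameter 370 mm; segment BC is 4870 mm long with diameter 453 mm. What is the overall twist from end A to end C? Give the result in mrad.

4.12 mrad

J_AB = π(0.370)⁴/32 = 1.84×10^-3 m⁴; J_BC = π(0.453)⁴/32 = 4.13×10^-3 m⁴.
θ = (T/G)·Σ L_i/J_i = (103000/77.3×10⁹)·(3.52/1.84×10^-3 + 4.87/4.13×10^-3) = 4.119×10^-3 rad.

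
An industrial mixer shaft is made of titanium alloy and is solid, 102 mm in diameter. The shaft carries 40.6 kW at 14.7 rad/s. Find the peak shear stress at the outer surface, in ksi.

ω = 14.7 rad/s, so T = P/ω = 40.6×10³ / 14.70 = 2762 N·m.
J = πd⁴/32 = π(0.102)⁴/32 = 1.063×10^-5 m⁴.
τ_max = T·r/J = 2762 × 0.0510 / 1.063×10^-5 = 1.325×10^7 Pa.

1.92 ksi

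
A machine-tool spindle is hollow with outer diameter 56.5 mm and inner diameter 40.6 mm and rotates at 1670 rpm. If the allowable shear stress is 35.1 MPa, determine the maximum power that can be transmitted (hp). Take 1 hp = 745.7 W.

214 hp

J = π(d_o⁴ − d_i⁴)/32 = π(0.0565⁴ − 0.0406⁴)/32 = 7.337×10^-7 m⁴.
T_max = τ_allow·J/r = 3.51×10^7 × 7.337×10^-7 / 0.0283 = 911.6 N·m.
ω = 2π·1670/60 = 174.9 rad/s, so P_max = T_max·ω = 1.594×10^5 W.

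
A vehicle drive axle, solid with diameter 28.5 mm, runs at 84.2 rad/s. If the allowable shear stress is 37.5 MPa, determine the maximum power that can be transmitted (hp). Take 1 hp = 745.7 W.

J = πd⁴/32 = π(0.0285)⁴/32 = 6.477×10^-8 m⁴.
T_max = τ_allow·J/r = 3.75×10^7 × 6.477×10^-8 / 0.0143 = 170.4 N·m.
ω = 84.2 rad/s, so P_max = T_max·ω = 1.435×10^4 W.

19.2 hp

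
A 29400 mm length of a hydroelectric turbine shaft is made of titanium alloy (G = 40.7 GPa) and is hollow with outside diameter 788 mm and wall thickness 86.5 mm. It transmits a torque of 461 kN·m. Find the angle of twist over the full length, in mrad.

14.0 mrad

J = π(d_o⁴ − d_i⁴)/32 = π(0.788⁴ − 0.615⁴)/32 = 0.02381 m⁴.
θ = T·L/(G·J) = 461000 × 29.4 / (40.7×10⁹ × 0.02381) = 0.01399 rad.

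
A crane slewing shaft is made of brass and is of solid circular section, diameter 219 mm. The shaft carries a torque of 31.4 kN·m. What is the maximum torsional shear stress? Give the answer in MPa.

15.2 MPa

J = πd⁴/32 = π(0.219)⁴/32 = 2.258×10^-4 m⁴.
τ_max = T·r/J = 31400 × 0.110 / 2.258×10^-4 = 1.523×10^7 Pa.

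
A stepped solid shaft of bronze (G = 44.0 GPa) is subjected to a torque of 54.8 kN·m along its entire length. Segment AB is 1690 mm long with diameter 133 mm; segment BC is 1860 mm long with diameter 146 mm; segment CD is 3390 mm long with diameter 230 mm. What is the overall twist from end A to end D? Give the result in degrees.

7.78°

J_AB = π(0.133)⁴/32 = 3.07×10^-5 m⁴; J_BC = π(0.146)⁴/32 = 4.46×10^-5 m⁴; J_CD = π(0.230)⁴/32 = 2.75×10^-4 m⁴.
θ = (T/G)·Σ L_i/J_i = (54800/44.0×10⁹)·(1.69/3.07×10^-5 + 1.86/4.46×10^-5 + 3.39/2.75×10^-4) = 0.1358 rad.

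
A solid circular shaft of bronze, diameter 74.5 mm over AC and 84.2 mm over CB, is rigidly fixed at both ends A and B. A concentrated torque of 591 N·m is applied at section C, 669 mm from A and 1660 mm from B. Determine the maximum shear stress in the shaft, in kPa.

Compatibility: T_A·a/J_AC = T_B·b/J_CB with T_A + T_B = T₀.
J_AC = 3.02×10^-6 m⁴, J_CB = 4.93×10^-6 m⁴, so T_A = T₀·(J_AC/a)/((J_AC/a)+(J_CB/b)) = 356.5 N·m, T_B = 234.5 N·m.
τ in each portion: τ_AC = 4.39×10^6 Pa, τ_CB = 2.00×10^6 Pa; maximum is in AC.
τ_max = T_AC·r/J = 356.5·0.0372/3.02×10^-6 = 4.392×10^6 Pa.

4390 kPa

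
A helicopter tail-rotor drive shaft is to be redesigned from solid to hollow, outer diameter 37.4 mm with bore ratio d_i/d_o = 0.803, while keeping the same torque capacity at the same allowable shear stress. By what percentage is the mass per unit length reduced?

49.2 %

Equal τ_max and T ⇒ the solid shaft needs d_s³ = d_o³(1−k⁴), so d_s = 37.4·(1−0.803⁴)^(1/3) = 31.27 mm.
Area ratio A_h/A_s = d_o²(1−k²)/d_s² = (1−k²)/(1−k⁴)^(2/3) = 0.5082.
Mass saving = 1 − 0.5082 = 49.2 %.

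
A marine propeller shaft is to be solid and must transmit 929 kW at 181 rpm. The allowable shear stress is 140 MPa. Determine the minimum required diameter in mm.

121 mm

ω = 2π·181/60 = 18.95 rad/s, so T = P/ω = 929×10³ / 18.95 = 49010 N·m.
For a solid shaft τ_max = 16T/(πd³), so d = (16T/(π τ_allow))^(1/3) = (16·49010/(π·1.40×10^8))^(1/3) = 0.1213 m.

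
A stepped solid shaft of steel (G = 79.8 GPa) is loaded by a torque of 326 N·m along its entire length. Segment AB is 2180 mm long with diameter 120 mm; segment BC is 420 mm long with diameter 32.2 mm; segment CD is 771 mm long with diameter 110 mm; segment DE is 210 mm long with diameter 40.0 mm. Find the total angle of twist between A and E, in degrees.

1.16°

J_AB = π(0.120)⁴/32 = 2.04×10^-5 m⁴; J_BC = π(0.0322)⁴/32 = 1.06×10^-7 m⁴; J_CD = π(0.110)⁴/32 = 1.44×10^-5 m⁴; J_DE = π(0.0400)⁴/32 = 2.51×10^-7 m⁴.
θ = (T/G)·Σ L_i/J_i = (326.0/79.8×10⁹)·(2.18/2.04×10^-5 + 0.420/1.06×10^-7 + 0.771/1.44×10^-5 + 0.210/2.51×10^-7) = 0.02033 rad.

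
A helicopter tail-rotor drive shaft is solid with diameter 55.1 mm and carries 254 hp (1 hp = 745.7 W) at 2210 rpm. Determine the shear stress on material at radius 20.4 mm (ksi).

2.68 ksi

ω = 2π·2210/60 = 231.4 rad/s, so T = P/ω = 254×745.7 / 231.4 = 818.4 N·m.
J = πd⁴/32 = π(0.0551)⁴/32 = 9.049×10^-7 m⁴.
Shear stress varies linearly with radius: τ = T·r/J = 818.4 × 0.0204 / 9.049×10^-7 = 1.845×10^7 Pa.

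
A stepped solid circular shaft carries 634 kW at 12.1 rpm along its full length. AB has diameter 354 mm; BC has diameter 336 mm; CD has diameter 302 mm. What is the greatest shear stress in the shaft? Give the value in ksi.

13.4 ksi

ω = 2π·12.1/60 = 1.267 rad/s, so T = P/ω = 634×10³ / 1.267 = 500400 N·m.
Under the same torque, τ_max = 16T/(πd³) is largest where d is smallest — segment CD (d = 302 mm).
τ_max = 16·500400/(π·(0.302)³) = 9.252×10^7 Pa.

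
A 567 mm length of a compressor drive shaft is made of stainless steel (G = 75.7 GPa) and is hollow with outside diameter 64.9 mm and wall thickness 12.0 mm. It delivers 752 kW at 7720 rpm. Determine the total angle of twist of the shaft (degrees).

0.272°

ω = 2π·7720/60 = 808.4 rad/s, so T = P/ω = 752×10³ / 808.4 = 930.2 N·m.
J = π(d_o⁴ − d_i⁴)/32 = π(0.0649⁴ − 0.0409⁴)/32 = 1.467×10^-6 m⁴.
θ = T·L/(G·J) = 930.2 × 0.567 / (75.7×10⁹ × 1.467×10^-6) = 4.749×10^-3 rad.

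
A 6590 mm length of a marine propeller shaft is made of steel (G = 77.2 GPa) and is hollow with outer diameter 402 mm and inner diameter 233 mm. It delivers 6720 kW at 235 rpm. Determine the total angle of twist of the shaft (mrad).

10.2 mrad

ω = 2π·235/60 = 24.61 rad/s, so T = P/ω = 6720×10³ / 24.61 = 273100 N·m.
J = π(d_o⁴ − d_i⁴)/32 = π(0.402⁴ − 0.233⁴)/32 = 2.275×10^-3 m⁴.
θ = T·L/(G·J) = 273100 × 6.59 / (77.2×10⁹ × 2.275×10^-3) = 0.01025 rad.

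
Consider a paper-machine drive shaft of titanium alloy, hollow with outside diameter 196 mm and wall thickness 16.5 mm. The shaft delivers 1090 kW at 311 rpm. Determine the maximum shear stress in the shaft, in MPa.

43.4 MPa

ω = 2π·311/60 = 32.57 rad/s, so T = P/ω = 1090×10³ / 32.57 = 33470 N·m.
J = π(d_o⁴ − d_i⁴)/32 = π(0.196⁴ − 0.163⁴)/32 = 7.558×10^-5 m⁴.
τ_max = T·r/J = 33470 × 0.0980 / 7.558×10^-5 = 4.340×10^7 Pa.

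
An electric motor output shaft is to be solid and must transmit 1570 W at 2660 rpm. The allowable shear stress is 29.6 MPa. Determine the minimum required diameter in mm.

ω = 2π·2660/60 = 278.6 rad/s, so T = P/ω = 1570 / 278.6 = 5.636 N·m.
For a solid shaft τ_max = 16T/(πd³), so d = (16T/(π τ_allow))^(1/3) = (16·5.636/(π·2.96×10^7))^(1/3) = 0.009898 m.

9.90 mm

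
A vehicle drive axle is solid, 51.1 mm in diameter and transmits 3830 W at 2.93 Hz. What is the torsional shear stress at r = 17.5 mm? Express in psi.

ω = 2π·2.93 = 18.41 rad/s, so T = P/ω = 3830 / 18.41 = 208.0 N·m.
J = πd⁴/32 = π(0.0511)⁴/32 = 6.694×10^-7 m⁴.
Shear stress varies linearly with radius: τ = T·r/J = 208.0 × 0.0175 / 6.694×10^-7 = 5.439×10^6 Pa.

789 psi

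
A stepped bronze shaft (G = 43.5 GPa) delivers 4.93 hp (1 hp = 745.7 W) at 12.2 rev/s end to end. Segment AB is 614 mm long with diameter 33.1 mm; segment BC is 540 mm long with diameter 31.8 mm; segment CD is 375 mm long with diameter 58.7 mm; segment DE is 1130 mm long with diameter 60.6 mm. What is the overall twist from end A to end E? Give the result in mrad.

13.0 mrad

ω = 2π·12.2 = 76.65 rad/s, so T = P/ω = 4.93×745.7 / 76.65 = 47.96 N·m.
J_AB = π(0.0331)⁴/32 = 1.18×10^-7 m⁴; J_BC = π(0.0318)⁴/32 = 1.00×10^-7 m⁴; J_CD = π(0.0587)⁴/32 = 1.17×10^-6 m⁴; J_DE = π(0.0606)⁴/32 = 1.32×10^-6 m⁴.
θ = (T/G)·Σ L_i/J_i = (47.96/43.5×10⁹)·(0.614/1.18×10^-7 + 0.540/1.00×10^-7 + 0.375/1.17×10^-6 + 1.13/1.32×10^-6) = 0.01297 rad.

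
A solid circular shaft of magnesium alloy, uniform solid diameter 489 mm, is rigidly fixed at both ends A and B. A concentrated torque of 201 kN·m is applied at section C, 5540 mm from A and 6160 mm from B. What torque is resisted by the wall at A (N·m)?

With uniform GJ and both ends fixed, compatibility θ_AC = θ_CB gives T_A·a = T_B·b, together with T_A + T_B = T₀.
T_A = T₀·b/(a+b) = 201000·6160/11700 = 105800 N·m; T_B = 95170 N·m.

106000 N·m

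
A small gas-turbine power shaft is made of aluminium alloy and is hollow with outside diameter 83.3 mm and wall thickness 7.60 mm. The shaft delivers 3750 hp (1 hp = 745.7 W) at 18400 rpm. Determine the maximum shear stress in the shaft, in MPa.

ω = 2π·18400/60 = 1927 rad/s, so T = P/ω = 3750×745.7 / 1927 = 1451 N·m.
J = π(d_o⁴ − d_i⁴)/32 = π(0.0833⁴ − 0.0681⁴)/32 = 2.615×10^-6 m⁴.
τ_max = T·r/J = 1451 × 0.0416 / 2.615×10^-6 = 2.311×10^7 Pa.

23.1 MPa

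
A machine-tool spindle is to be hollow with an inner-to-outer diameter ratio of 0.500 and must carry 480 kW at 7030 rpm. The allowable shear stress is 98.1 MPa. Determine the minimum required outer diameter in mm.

ω = 2π·7030/60 = 736.2 rad/s, so T = P/ω = 480×10³ / 736.2 = 652.0 N·m.
For a hollow shaft with d_i/d_o = 0.500: τ_max = 16T/(π d_o³ (1−k⁴)), so d_o = [16T/(π τ_allow (1−k⁴))]^(1/3) = [16·652.0/(π·9.81×10^7·0.9375)]^(1/3) = 0.03305 m.

33.1 mm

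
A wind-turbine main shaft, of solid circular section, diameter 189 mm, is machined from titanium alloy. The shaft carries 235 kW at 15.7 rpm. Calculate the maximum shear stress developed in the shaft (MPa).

108 MPa

ω = 2π·15.7/60 = 1.644 rad/s, so T = P/ω = 235×10³ / 1.644 = 142900 N·m.
J = πd⁴/32 = π(0.189)⁴/32 = 1.253×10^-4 m⁴.
τ_max = T·r/J = 142900 × 0.0945 / 1.253×10^-4 = 1.078×10^8 Pa.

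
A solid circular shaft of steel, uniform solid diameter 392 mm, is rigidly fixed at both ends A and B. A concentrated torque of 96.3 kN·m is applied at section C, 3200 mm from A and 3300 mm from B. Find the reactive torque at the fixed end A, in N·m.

48900 N·m

With uniform GJ and both ends fixed, compatibility θ_AC = θ_CB gives T_A·a = T_B·b, together with T_A + T_B = T₀.
T_A = T₀·b/(a+b) = 96300·3300/6500 = 48890 N·m; T_B = 47410 N·m.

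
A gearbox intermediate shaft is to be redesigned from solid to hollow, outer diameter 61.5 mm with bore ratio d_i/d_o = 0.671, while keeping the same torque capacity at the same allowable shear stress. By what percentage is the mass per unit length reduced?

Equal τ_max and T ⇒ the solid shaft needs d_s³ = d_o³(1−k⁴), so d_s = 61.5·(1−0.671⁴)^(1/3) = 57.03 mm.
Area ratio A_h/A_s = d_o²(1−k²)/d_s² = (1−k²)/(1−k⁴)^(2/3) = 0.6394.
Mass saving = 1 − 0.6394 = 36.1 %.

36.1 %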